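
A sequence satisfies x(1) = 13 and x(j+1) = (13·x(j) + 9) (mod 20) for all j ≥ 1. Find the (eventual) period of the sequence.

We have x(1) = 13,  x(2) = 18,  x(3) = 3,  x(4) = 8,  x(5) = 13.
Since x(5) = x(1) = 13, the sequence is periodic with period 4.

4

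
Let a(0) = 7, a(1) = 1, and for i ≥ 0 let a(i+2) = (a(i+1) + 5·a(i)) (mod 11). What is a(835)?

Computing terms: a(0) = 7, a(1) = 1, a(2) = 3, a(3) = 8, a(4) = 1, a(5) = 8, a(6) = 2, a(7) = 9, a(8) = 8, a(9) = 9, a(10) = 5, a(11) = 6, a(12) = 9, a(13) = 6, a(14) = 7, a(15) = 4, a(16) = 6, a(17) = 4, a(18) = 1, a(19) = 10, a(20) = 4, a(21) = 10, a(22) = 8, a(23) = 3, a(24) = 10, a(25) = 3, a(26) = 9, a(27) = 2, a(28) = 3, a(29) = 2, a(30) = 6, a(31) = 5, a(32) = 2, a(33) = 5, a(34) = 4, a(35) = 7, a(36) = 5, a(37) = 7, a(38) = 10, a(39) = 1, a(40) = 7, a(41) = 1.
Since (a(40), a(41)) = (a(0), a(1)) = (7, 1) (two consecutive terms determine the rest), the sequence is periodic with period 40.
(835 - 0) mod 40 = 35, so a(835) = a(35) = 7.

7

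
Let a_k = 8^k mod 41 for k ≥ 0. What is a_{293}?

21

Computing terms: a_0 = 1, a_1 = 8, a_2 = 23, a_3 = 20, a_4 = 37, a_5 = 9, a_6 = 31, a_7 = 2, a_8 = 16, a_9 = 5, a_{10} = 40, a_{11} = 33, a_{12} = 18, a_{13} = 21, a_{14} = 4, a_{15} = 32, a_{16} = 10, a_{17} = 39, a_{18} = 25, a_{19} = 36, a_{20} = 1.
Since a_{20} = a_0 = 1, the sequence is periodic with period 20.
(293 - 0) mod 20 = 13, so a_{293} = a_{13} = 21.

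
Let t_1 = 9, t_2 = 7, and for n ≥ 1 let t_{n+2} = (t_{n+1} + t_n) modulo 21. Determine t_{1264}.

19

We have t_1 = 9, t_2 = 7, t_3 = 16, t_4 = 2, t_5 = 18, t_6 = 20, t_7 = 17, t_8 = 16, t_9 = 12, t_{10} = 7, t_{11} = 19, t_{12} = 5, t_{13} = 3, t_{14} = 8, t_{15} = 11, t_{16} = 19, t_{17} = 9, t_{18} = 7.
Since (t_{17}, t_{18}) = (t_1, t_2) = (9, 7) (two consecutive terms determine the rest), the sequence is periodic with period 16.
(1264 - 1) mod 16 = 15, so t_{1264} = t_{16} = 19.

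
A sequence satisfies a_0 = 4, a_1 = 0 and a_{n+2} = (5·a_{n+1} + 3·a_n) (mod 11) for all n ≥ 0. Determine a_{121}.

0

Listing terms: a_0 = 4; a_1 = 0; a_2 = 1; a_3 = 5; a_4 = 6; a_5 = 1; a_6 = 1; a_7 = 8; a_8 = 10; a_9 = 8; a_{10} = 4; a_{11} = 0.
Since (a_{10}, a_{11}) = (a_0, a_1) = (4, 0) (two consecutive terms determine the rest), the sequence is periodic with period 10.
(121 - 0) mod 10 = 1, so a_{121} = a_1 = 0.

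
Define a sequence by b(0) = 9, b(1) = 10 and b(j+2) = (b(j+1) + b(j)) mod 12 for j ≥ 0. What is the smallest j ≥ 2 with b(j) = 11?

b(0) = 9,  b(1) = 10,  b(2) = 7,  b(3) = 5,  b(4) = 0,  b(5) = 5,  b(6) = 5,  b(7) = 10,  b(8) = 3,  b(9) = 1,  b(10) = 4,  b(11) = 5,  b(12) = 9,  b(13) = 2,  b(14) = 11,  b(15) = 1,  b(16) = 0,  b(17) = 1,  b(18) = 1,  b(19) = 2,  b(20) = 3,  b(21) = 5,  b(22) = 8,  b(23) = 1,  b(24) = 9,  b(25) = 10.
Since (b(24), b(25)) = (b(0), b(1)) = (9, 10) (two consecutive terms determine the rest), the sequence is periodic with period 24.
The value 11 first appears (with j ≥ 2) at b(14).

14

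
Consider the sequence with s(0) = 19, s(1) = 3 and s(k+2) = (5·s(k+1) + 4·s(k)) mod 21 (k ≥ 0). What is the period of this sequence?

Listing terms: s(0) = 19; s(1) = 3; s(2) = 7; s(3) = 5; s(4) = 11; s(5) = 12; s(6) = 20; s(7) = 1; s(8) = 1; s(9) = 9; s(10) = 7; s(11) = 8; s(12) = 5; s(13) = 15; s(14) = 11; s(15) = 10; s(16) = 10; s(17) = 6; s(18) = 7; s(19) = 17; s(20) = 8; s(21) = 3; s(22) = 5; s(23) = 16; s(24) = 16; s(25) = 18; s(26) = 7; s(27) = 2; s(28) = 17; s(29) = 9; s(30) = 8; s(31) = 13; s(32) = 13; s(33) = 12; s(34) = 7; s(35) = 20; s(36) = 2; s(37) = 6; s(38) = 17; s(39) = 4; s(40) = 4; s(41) = 15; s(42) = 7; s(43) = 11; s(44) = 20; s(45) = 18; s(46) = 2; s(47) = 19; s(48) = 19; s(49) = 3.
Since (s(48), s(49)) = (s(0), s(1)) = (19, 3) (two consecutive terms determine the rest), the sequence is periodic with period 48.

48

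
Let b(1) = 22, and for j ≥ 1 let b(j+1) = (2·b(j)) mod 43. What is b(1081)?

2

Listing terms: b(1) = 22; b(2) = 1; b(3) = 2; b(4) = 4; b(5) = 8; b(6) = 16; b(7) = 32; b(8) = 21; b(9) = 42; b(10) = 41; b(11) = 39; b(12) = 35; b(13) = 27; b(14) = 11; b(15) = 22.
The sequence repeats with period 14.
So b(1081) = b(1 + ((1081-1) mod 14)) = b(3) = 2.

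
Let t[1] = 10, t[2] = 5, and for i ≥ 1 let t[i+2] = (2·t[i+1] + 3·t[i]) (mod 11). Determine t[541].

10

Computing terms: t[1] = 10, t[2] = 5, t[3] = 7, t[4] = 7, t[5] = 2, t[6] = 3, t[7] = 1, t[8] = 0, t[9] = 3, t[10] = 6, t[11] = 10, t[12] = 5.
Since (t[11], t[12]) = (t[1], t[2]) = (10, 5) (two consecutive terms determine the rest), the sequence is periodic with period 10.
So t[541] = t[1 + ((541-1) mod 10)] = t[1] = 10.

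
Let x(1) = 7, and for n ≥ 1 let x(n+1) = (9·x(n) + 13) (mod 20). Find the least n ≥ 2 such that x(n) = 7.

x(1) = 7; x(2) = 16; x(3) = 17; x(4) = 6; x(5) = 7.
Since x(5) = x(1) = 7, the sequence is periodic with period 4.
The value 7 next appears (with n ≥ 2) at x(5).

5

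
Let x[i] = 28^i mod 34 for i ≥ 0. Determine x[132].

4

Listing terms: x[0] = 1, x[1] = 28, x[2] = 2, x[3] = 22, x[4] = 4, x[5] = 10, x[6] = 8, x[7] = 20, x[8] = 16, x[9] = 6, x[10] = 32, x[11] = 12, x[12] = 30, x[13] = 24, x[14] = 26, x[15] = 14, x[16] = 18, x[17] = 28.
Since x[17] = x[1] = 28, the sequence is eventually periodic: after a pre-period of length 1 it cycles with period 16.
For i ≥ 1, x[i] depends only on (i - 1) mod 16. (132 - 1) mod 16 = 3, so x[132] = x[4] = 4.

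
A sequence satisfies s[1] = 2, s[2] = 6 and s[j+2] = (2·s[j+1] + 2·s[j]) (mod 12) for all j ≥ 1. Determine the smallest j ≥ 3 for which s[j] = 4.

Listing terms: s[1] = 2,  s[2] = 6,  s[3] = 4,  s[4] = 8,  s[5] = 0,  s[6] = 4,  s[7] = 8.
Since (s[6], s[7]) = (s[3], s[4]) = (4, 8) (two consecutive terms determine the rest), the sequence is eventually periodic: after a pre-period of length 2 it cycles with period 3.
The value 4 first appears (with j ≥ 3) at s[3].

3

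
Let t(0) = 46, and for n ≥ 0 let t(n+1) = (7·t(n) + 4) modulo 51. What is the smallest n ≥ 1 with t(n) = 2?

Computing terms: t(0) = 46, t(1) = 20, t(2) = 42, t(3) = 43, t(4) = 50, t(5) = 48, t(6) = 34, t(7) = 38, t(8) = 15, t(9) = 7, t(10) = 2, t(11) = 18, t(12) = 28, t(13) = 47, t(14) = 27, t(15) = 40, t(16) = 29, t(17) = 3, t(18) = 25, t(19) = 26, t(20) = 33, t(21) = 31, t(22) = 17, t(23) = 21, t(24) = 49, t(25) = 41, t(26) = 36, t(27) = 1, t(28) = 11, t(29) = 30, t(30) = 10, t(31) = 23, t(32) = 12, t(33) = 37, t(34) = 8, t(35) = 9, t(36) = 16, t(37) = 14, t(38) = 0, t(39) = 4, t(40) = 32, t(41) = 24, t(42) = 19, t(43) = 35, t(44) = 45, t(45) = 13, t(46) = 44, t(47) = 6, t(48) = 46.
The sequence repeats with period 48.
The value 2 first appears (with n ≥ 1) at t(10).

10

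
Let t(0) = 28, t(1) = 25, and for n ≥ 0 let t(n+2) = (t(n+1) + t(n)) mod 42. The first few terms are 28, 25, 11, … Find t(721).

25

We have t(0) = 28, t(1) = 25, t(2) = 11, t(3) = 36, t(4) = 5, t(5) = 41, t(6) = 4, t(7) = 3, t(8) = 7, t(9) = 10, t(10) = 17, t(11) = 27, t(12) = 2, t(13) = 29, t(14) = 31, t(15) = 18, t(16) = 7, t(17) = 25, t(18) = 32, t(19) = 15, t(20) = 5, t(21) = 20, t(22) = 25, t(23) = 3, t(24) = 28, t(25) = 31, t(26) = 17, t(27) = 6, t(28) = 23, t(29) = 29, t(30) = 10, t(31) = 39, t(32) = 7, t(33) = 4, t(34) = 11, t(35) = 15, t(36) = 26, t(37) = 41, t(38) = 25, t(39) = 24, t(40) = 7, t(41) = 31, t(42) = 38, t(43) = 27, t(44) = 23, t(45) = 8, t(46) = 31, t(47) = 39, t(48) = 28, t(49) = 25.
Since (t(48), t(49)) = (t(0), t(1)) = (28, 25) (two consecutive terms determine the rest), the sequence is periodic with period 48.
(721 - 0) mod 48 = 1, so t(721) = t(1) = 25.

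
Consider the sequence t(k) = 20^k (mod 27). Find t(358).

t(0) = 1, t(1) = 20, t(2) = 22, t(3) = 8, t(4) = 25, t(5) = 14, t(6) = 10, t(7) = 11, t(8) = 4, t(9) = 26, t(10) = 7, t(11) = 5, t(12) = 19, t(13) = 2, t(14) = 13, t(15) = 17, t(16) = 16, t(17) = 23, t(18) = 1.
Since t(18) = t(0) = 1, the sequence is periodic with period 18.
So t(358) = t(0 + ((358-0) mod 18)) = t(16) = 16.

16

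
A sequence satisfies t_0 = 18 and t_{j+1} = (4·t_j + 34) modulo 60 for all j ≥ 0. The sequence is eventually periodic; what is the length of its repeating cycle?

6

t_0 = 18,  t_1 = 46,  t_2 = 38,  t_3 = 6,  t_4 = 58,  t_5 = 26,  t_6 = 18.
Since t_6 = t_0 = 18, the sequence is periodic with period 6.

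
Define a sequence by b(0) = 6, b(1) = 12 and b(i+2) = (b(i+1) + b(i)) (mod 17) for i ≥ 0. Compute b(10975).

Computing terms: b(0) = 6, b(1) = 12, b(2) = 1, b(3) = 13, b(4) = 14, b(5) = 10, b(6) = 7, b(7) = 0, b(8) = 7, b(9) = 7, b(10) = 14, b(11) = 4, b(12) = 1, b(13) = 5, b(14) = 6, b(15) = 11, b(16) = 0, b(17) = 11, b(18) = 11, b(19) = 5, b(20) = 16, b(21) = 4, b(22) = 3, b(23) = 7, b(24) = 10, b(25) = 0, b(26) = 10, b(27) = 10, b(28) = 3, b(29) = 13, b(30) = 16, b(31) = 12, b(32) = 11, b(33) = 6, b(34) = 0, b(35) = 6, b(36) = 6, b(37) = 12.
Since (b(36), b(37)) = (b(0), b(1)) = (6, 12) (two consecutive terms determine the rest), the sequence is periodic with period 36.
(10975 - 0) mod 36 = 31, so b(10975) = b(31) = 12.

12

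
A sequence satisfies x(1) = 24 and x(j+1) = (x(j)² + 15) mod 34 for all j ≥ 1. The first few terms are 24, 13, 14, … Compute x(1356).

31

Computing terms: x(1) = 24,  x(2) = 13,  x(3) = 14,  x(4) = 7,  x(5) = 30,  x(6) = 31,  x(7) = 24.
The sequence repeats with period 6.
(1356 - 1) mod 6 = 5, so x(1356) = x(6) = 31.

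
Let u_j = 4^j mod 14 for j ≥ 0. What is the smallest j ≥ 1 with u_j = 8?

Computing terms: u_0 = 1, u_1 = 4, u_2 = 2, u_3 = 8, u_4 = 4.
Since u_4 = u_1 = 4, the sequence is eventually periodic: after a pre-period of length 1 it cycles with period 3.
The value 8 first appears (with j ≥ 1) at u_3.

3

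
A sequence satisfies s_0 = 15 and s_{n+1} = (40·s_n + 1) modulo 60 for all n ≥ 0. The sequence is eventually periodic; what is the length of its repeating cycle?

Computing terms: s_0 = 15, s_1 = 1, s_2 = 41, s_3 = 21, s_4 = 1.
Since s_4 = s_1 = 1, the sequence is eventually periodic: after a pre-period of length 1 it cycles with period 3.

3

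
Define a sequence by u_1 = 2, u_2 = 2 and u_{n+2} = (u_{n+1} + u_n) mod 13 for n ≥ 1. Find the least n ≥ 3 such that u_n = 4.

u_1 = 2, u_2 = 2, u_3 = 4, u_4 = 6, u_5 = 10, u_6 = 3, u_7 = 0, u_8 = 3, u_9 = 3, u_{10} = 6, u_{11} = 9, u_{12} = 2, u_{13} = 11, u_{14} = 0, u_{15} = 11, u_{16} = 11, u_{17} = 9, u_{18} = 7, u_{19} = 3, u_{20} = 10, u_{21} = 0, u_{22} = 10, u_{23} = 10, u_{24} = 7, u_{25} = 4, u_{26} = 11, u_{27} = 2, u_{28} = 0, u_{29} = 2, u_{30} = 2.
Since (u_{29}, u_{30}) = (u_1, u_2) = (2, 2) (two consecutive terms determine the rest), the sequence is periodic with period 28.
The value 4 first appears (with n ≥ 3) at u_3.

3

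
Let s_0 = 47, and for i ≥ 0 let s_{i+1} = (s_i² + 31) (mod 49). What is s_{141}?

12

s_0 = 47,  s_1 = 35,  s_2 = 31,  s_3 = 12,  s_4 = 28,  s_5 = 31.
Since s_5 = s_2 = 31, the sequence is eventually periodic: after a pre-period of length 2 it cycles with period 3.
For i ≥ 2, s_i depends only on (i - 2) mod 3. (141 - 2) mod 3 = 1, so s_{141} = s_3 = 12.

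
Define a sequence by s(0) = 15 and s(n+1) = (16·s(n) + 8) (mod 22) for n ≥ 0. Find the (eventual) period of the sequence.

s(0) = 15, s(1) = 6, s(2) = 16, s(3) = 0, s(4) = 8, s(5) = 4, s(6) = 6.
Since s(6) = s(1) = 6, the sequence is eventually periodic: after a pre-period of length 1 it cycles with period 5.

5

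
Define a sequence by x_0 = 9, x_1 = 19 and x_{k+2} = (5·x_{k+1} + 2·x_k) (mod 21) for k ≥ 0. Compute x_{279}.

3

Computing terms: x_0 = 9, x_1 = 19, x_2 = 8, x_3 = 15, x_4 = 7, x_5 = 2, x_6 = 3, x_7 = 19, x_8 = 17, x_9 = 18, x_{10} = 19, x_{11} = 5, x_{12} = 0, x_{13} = 10, x_{14} = 8, x_{15} = 18, x_{16} = 1, x_{17} = 20, x_{18} = 18, x_{19} = 4, x_{20} = 14, x_{21} = 15, x_{22} = 19, x_{23} = 20, x_{24} = 12, x_{25} = 16, x_{26} = 20, x_{27} = 6, x_{28} = 7, x_{29} = 5, x_{30} = 18, x_{31} = 16, x_{32} = 11, x_{33} = 3, x_{34} = 16, x_{35} = 2, x_{36} = 0, x_{37} = 4, x_{38} = 20, x_{39} = 3, x_{40} = 13, x_{41} = 8, x_{42} = 3, x_{43} = 10, x_{44} = 14, x_{45} = 6, x_{46} = 16, x_{47} = 8, x_{48} = 9, x_{49} = 19.
The sequence repeats with period 48.
(279 - 0) mod 48 = 39, so x_{279} = x_{39} = 3.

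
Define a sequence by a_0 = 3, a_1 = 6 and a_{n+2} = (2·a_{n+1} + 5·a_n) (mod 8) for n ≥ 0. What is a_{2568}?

We have a_0 = 3; a_1 = 6; a_2 = 3; a_3 = 4; a_4 = 7; a_5 = 2; a_6 = 7; a_7 = 0; a_8 = 3; a_9 = 6.
Since (a_8, a_9) = (a_0, a_1) = (3, 6) (two consecutive terms determine the rest), the sequence is periodic with period 8.
(2568 - 0) mod 8 = 0, so a_{2568} = a_0 = 3.

3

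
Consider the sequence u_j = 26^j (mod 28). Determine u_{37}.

Listing terms: u_0 = 1; u_1 = 26; u_2 = 4; u_3 = 20; u_4 = 16; u_5 = 24; u_6 = 8; u_7 = 12; u_8 = 4.
Since u_8 = u_2 = 4, the sequence is eventually periodic: after a pre-period of length 2 it cycles with period 6.
For j ≥ 2, u_j depends only on (j - 2) mod 6. (37 - 2) mod 6 = 5, so u_{37} = u_7 = 12.

12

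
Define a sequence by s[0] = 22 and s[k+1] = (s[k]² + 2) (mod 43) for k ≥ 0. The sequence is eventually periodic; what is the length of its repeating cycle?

Listing terms: s[0] = 22, s[1] = 13, s[2] = 42, s[3] = 3, s[4] = 11, s[5] = 37, s[6] = 38, s[7] = 27, s[8] = 0, s[9] = 2, s[10] = 6, s[11] = 38.
Since s[11] = s[6] = 38, the sequence is eventually periodic: after a pre-period of length 6 it cycles with period 5.

5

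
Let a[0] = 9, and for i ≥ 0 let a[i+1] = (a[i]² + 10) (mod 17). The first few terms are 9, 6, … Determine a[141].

1

We have a[0] = 9,  a[1] = 6,  a[2] = 12,  a[3] = 1,  a[4] = 11,  a[5] = 12.
Since a[5] = a[2] = 12, the sequence is eventually periodic: after a pre-period of length 2 it cycles with period 3.
For i ≥ 2, a[i] depends only on (i - 2) mod 3. (141 - 2) mod 3 = 1, so a[141] = a[3] = 1.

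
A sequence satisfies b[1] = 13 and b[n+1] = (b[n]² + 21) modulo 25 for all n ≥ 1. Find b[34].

We have b[1] = 13,  b[2] = 15,  b[3] = 21,  b[4] = 12,  b[5] = 15.
Since b[5] = b[2] = 15, the sequence is eventually periodic: after a pre-period of length 1 it cycles with period 3.
For n ≥ 2, b[n] depends only on (n - 2) mod 3. (34 - 2) mod 3 = 2, so b[34] = b[4] = 12.

12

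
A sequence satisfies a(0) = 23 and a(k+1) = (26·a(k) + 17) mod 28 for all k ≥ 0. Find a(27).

a(0) = 23; a(1) = 27; a(2) = 19; a(3) = 7; a(4) = 3; a(5) = 11; a(6) = 23.
Since a(6) = a(0) = 23, the sequence is periodic with period 6.
(27 - 0) mod 6 = 3, so a(27) = a(3) = 7.

7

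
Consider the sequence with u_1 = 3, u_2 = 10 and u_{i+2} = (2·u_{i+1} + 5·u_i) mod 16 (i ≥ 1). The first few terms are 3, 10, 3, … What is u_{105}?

Listing terms: u_1 = 3,  u_2 = 10,  u_3 = 3,  u_4 = 8,  u_5 = 15,  u_6 = 6,  u_7 = 7,  u_8 = 12,  u_9 = 11,  u_{10} = 2,  u_{11} = 11,  u_{12} = 0,  u_{13} = 7,  u_{14} = 14,  u_{15} = 15,  u_{16} = 4,  u_{17} = 3,  u_{18} = 10.
Since (u_{17}, u_{18}) = (u_1, u_2) = (3, 10) (two consecutive terms determine the rest), the sequence is periodic with period 16.
(105 - 1) mod 16 = 8, so u_{105} = u_9 = 11.

11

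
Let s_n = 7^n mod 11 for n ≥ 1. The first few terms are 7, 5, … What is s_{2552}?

Computing terms: s_1 = 7,  s_2 = 5,  s_3 = 2,  s_4 = 3,  s_5 = 10,  s_6 = 4,  s_7 = 6,  s_8 = 9,  s_9 = 8,  s_{10} = 1,  s_{11} = 7.
Since s_{11} = s_1 = 7, the sequence is periodic with period 10.
(2552 - 1) mod 10 = 1, so s_{2552} = s_2 = 5.

5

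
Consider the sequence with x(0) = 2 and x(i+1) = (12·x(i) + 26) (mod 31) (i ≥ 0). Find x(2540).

Computing terms: x(0) = 2,  x(1) = 19,  x(2) = 6,  x(3) = 5,  x(4) = 24,  x(5) = 4,  x(6) = 12,  x(7) = 15,  x(8) = 20,  x(9) = 18,  x(10) = 25,  x(11) = 16,  x(12) = 1,  x(13) = 7,  x(14) = 17,  x(15) = 13,  x(16) = 27,  x(17) = 9,  x(18) = 10,  x(19) = 22,  x(20) = 11,  x(21) = 3,  x(22) = 0,  x(23) = 26,  x(24) = 28,  x(25) = 21,  x(26) = 30,  x(27) = 14,  x(28) = 8,  x(29) = 29,  x(30) = 2.
Since x(30) = x(0) = 2, the sequence is periodic with period 30.
(2540 - 0) mod 30 = 20, so x(2540) = x(20) = 11.

11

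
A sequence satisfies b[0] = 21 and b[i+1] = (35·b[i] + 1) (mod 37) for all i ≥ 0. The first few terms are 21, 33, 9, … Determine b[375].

Listing terms: b[0] = 21,  b[1] = 33,  b[2] = 9,  b[3] = 20,  b[4] = 35,  b[5] = 5,  b[6] = 28,  b[7] = 19,  b[8] = 0,  b[9] = 1,  b[10] = 36,  b[11] = 3,  b[12] = 32,  b[13] = 11,  b[14] = 16,  b[15] = 6,  b[16] = 26,  b[17] = 23,  b[18] = 29,  b[19] = 17,  b[20] = 4,  b[21] = 30,  b[22] = 15,  b[23] = 8,  b[24] = 22,  b[25] = 31,  b[26] = 13,  b[27] = 12,  b[28] = 14,  b[29] = 10,  b[30] = 18,  b[31] = 2,  b[32] = 34,  b[33] = 7,  b[34] = 24,  b[35] = 27,  b[36] = 21.
The sequence repeats with period 36.
So b[375] = b[0 + ((375-0) mod 36)] = b[15] = 6.

6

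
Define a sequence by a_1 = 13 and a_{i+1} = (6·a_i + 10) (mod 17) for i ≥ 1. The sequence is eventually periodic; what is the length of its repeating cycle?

We have a_1 = 13,  a_2 = 3,  a_3 = 11,  a_4 = 8,  a_5 = 7,  a_6 = 1,  a_7 = 16,  a_8 = 4,  a_9 = 0,  a_{10} = 10,  a_{11} = 2,  a_{12} = 5,  a_{13} = 6,  a_{14} = 12,  a_{15} = 14,  a_{16} = 9,  a_{17} = 13.
Since a_{17} = a_1 = 13, the sequence is periodic with period 16.

16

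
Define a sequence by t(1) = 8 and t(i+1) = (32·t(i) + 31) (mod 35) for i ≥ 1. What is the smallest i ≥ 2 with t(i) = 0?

Listing terms: t(1) = 8,  t(2) = 7,  t(3) = 10,  t(4) = 1,  t(5) = 28,  t(6) = 17,  t(7) = 15,  t(8) = 21,  t(9) = 3,  t(10) = 22,  t(11) = 0,  t(12) = 31,  t(13) = 8.
Since t(13) = t(1) = 8, the sequence is periodic with period 12.
The value 0 first appears (with i ≥ 2) at t(11).

11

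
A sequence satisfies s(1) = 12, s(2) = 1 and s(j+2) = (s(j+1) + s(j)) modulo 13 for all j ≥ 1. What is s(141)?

Computing terms: s(1) = 12, s(2) = 1, s(3) = 0, s(4) = 1, s(5) = 1, s(6) = 2, s(7) = 3, s(8) = 5, s(9) = 8, s(10) = 0, s(11) = 8, s(12) = 8, s(13) = 3, s(14) = 11, s(15) = 1, s(16) = 12, s(17) = 0, s(18) = 12, s(19) = 12, s(20) = 11, s(21) = 10, s(22) = 8, s(23) = 5, s(24) = 0, s(25) = 5, s(26) = 5, s(27) = 10, s(28) = 2, s(29) = 12, s(30) = 1.
The sequence repeats with period 28.
So s(141) = s(1 + ((141-1) mod 28)) = s(1) = 12.

12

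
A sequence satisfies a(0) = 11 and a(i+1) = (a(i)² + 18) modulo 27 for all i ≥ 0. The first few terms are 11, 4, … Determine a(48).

16

a(0) = 11,  a(1) = 4,  a(2) = 7,  a(3) = 13,  a(4) = 25,  a(5) = 22,  a(6) = 16,  a(7) = 4.
Since a(7) = a(1) = 4, the sequence is eventually periodic: after a pre-period of length 1 it cycles with period 6.
For i ≥ 1, a(i) depends only on (i - 1) mod 6. (48 - 1) mod 6 = 5, so a(48) = a(6) = 16.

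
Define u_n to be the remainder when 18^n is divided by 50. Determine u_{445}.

18

Listing terms: u_0 = 1, u_1 = 18, u_2 = 24, u_3 = 32, u_4 = 26, u_5 = 18.
Since u_5 = u_1 = 18, the sequence is eventually periodic: after a pre-period of length 1 it cycles with period 4.
For n ≥ 1, u_n depends only on (n - 1) mod 4. (445 - 1) mod 4 = 0, so u_{445} = u_1 = 18.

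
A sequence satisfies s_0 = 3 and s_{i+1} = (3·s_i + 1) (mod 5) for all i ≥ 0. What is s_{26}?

Listing terms: s_0 = 3, s_1 = 0, s_2 = 1, s_3 = 4, s_4 = 3.
The sequence repeats with period 4.
(26 - 0) mod 4 = 2, so s_{26} = s_2 = 1.

1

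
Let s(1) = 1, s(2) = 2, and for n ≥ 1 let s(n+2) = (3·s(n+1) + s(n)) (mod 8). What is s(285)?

Listing terms: s(1) = 1; s(2) = 2; s(3) = 7; s(4) = 7; s(5) = 4; s(6) = 3; s(7) = 5; s(8) = 2; s(9) = 3; s(10) = 3; s(11) = 4; s(12) = 7; s(13) = 1; s(14) = 2.
Since (s(13), s(14)) = (s(1), s(2)) = (1, 2) (two consecutive terms determine the rest), the sequence is periodic with period 12.
(285 - 1) mod 12 = 8, so s(285) = s(9) = 3.

3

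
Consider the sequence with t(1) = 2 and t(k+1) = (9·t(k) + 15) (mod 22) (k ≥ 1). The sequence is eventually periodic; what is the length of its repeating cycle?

10

t(1) = 2, t(2) = 11, t(3) = 4, t(4) = 7, t(5) = 12, t(6) = 13, t(7) = 0, t(8) = 15, t(9) = 18, t(10) = 1, t(11) = 2.
Since t(11) = t(1) = 2, the sequence is periodic with period 10.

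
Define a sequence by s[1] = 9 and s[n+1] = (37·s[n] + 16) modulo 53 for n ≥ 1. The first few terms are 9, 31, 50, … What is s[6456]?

s[1] = 9,  s[2] = 31,  s[3] = 50,  s[4] = 11,  s[5] = 52,  s[6] = 32,  s[7] = 34,  s[8] = 2,  s[9] = 37,  s[10] = 7,  s[11] = 10,  s[12] = 15,  s[13] = 41,  s[14] = 49,  s[15] = 27,  s[16] = 8,  s[17] = 47,  s[18] = 6,  s[19] = 26,  s[20] = 24,  s[21] = 3,  s[22] = 21,  s[23] = 51,  s[24] = 48,  s[25] = 43,  s[26] = 17,  s[27] = 9.
The sequence repeats with period 26.
So s[6456] = s[1 + ((6456-1) mod 26)] = s[8] = 2.

2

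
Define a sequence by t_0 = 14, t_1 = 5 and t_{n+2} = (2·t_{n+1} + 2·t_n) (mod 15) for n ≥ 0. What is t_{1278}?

2

Computing terms: t_0 = 14; t_1 = 5; t_2 = 8; t_3 = 11; t_4 = 8; t_5 = 8; t_6 = 2; t_7 = 5; t_8 = 14; t_9 = 8; t_{10} = 14; t_{11} = 14; t_{12} = 11; t_{13} = 5; t_{14} = 2; t_{15} = 14; t_{16} = 2; t_{17} = 2; t_{18} = 8; t_{19} = 5; t_{20} = 11; t_{21} = 2; t_{22} = 11; t_{23} = 11; t_{24} = 14; t_{25} = 5.
Since (t_{24}, t_{25}) = (t_0, t_1) = (14, 5) (two consecutive terms determine the rest), the sequence is periodic with period 24.
(1278 - 0) mod 24 = 6, so t_{1278} = t_6 = 2.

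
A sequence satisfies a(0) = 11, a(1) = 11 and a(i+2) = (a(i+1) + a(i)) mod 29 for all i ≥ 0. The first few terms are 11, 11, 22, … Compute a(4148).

26

We have a(0) = 11; a(1) = 11; a(2) = 22; a(3) = 4; a(4) = 26; a(5) = 1; a(6) = 27; a(7) = 28; a(8) = 26; a(9) = 25; a(10) = 22; a(11) = 18; a(12) = 11; a(13) = 0; a(14) = 11; a(15) = 11.
Since (a(14), a(15)) = (a(0), a(1)) = (11, 11) (two consecutive terms determine the rest), the sequence is periodic with period 14.
So a(4148) = a(0 + ((4148-0) mod 14)) = a(4) = 26.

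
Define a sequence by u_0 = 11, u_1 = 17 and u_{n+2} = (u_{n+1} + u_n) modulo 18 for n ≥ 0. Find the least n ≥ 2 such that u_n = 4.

20

We have u_0 = 11,  u_1 = 17,  u_2 = 10,  u_3 = 9,  u_4 = 1,  u_5 = 10,  u_6 = 11,  u_7 = 3,  u_8 = 14,  u_9 = 17,  u_{10} = 13,  u_{11} = 12,  u_{12} = 7,  u_{13} = 1,  u_{14} = 8,  u_{15} = 9,  u_{16} = 17,  u_{17} = 8,  u_{18} = 7,  u_{19} = 15,  u_{20} = 4,  u_{21} = 1,  u_{22} = 5,  u_{23} = 6,  u_{24} = 11,  u_{25} = 17.
Since (u_{24}, u_{25}) = (u_0, u_1) = (11, 17) (two consecutive terms determine the rest), the sequence is periodic with period 24.
The value 4 first appears (with n ≥ 2) at u_{20}.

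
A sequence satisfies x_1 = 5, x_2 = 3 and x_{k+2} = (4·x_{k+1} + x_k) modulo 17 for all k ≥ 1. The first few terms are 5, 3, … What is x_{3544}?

3

Computing terms: x_1 = 5, x_2 = 3, x_3 = 0, x_4 = 3, x_5 = 12, x_6 = 0, x_7 = 12, x_8 = 14, x_9 = 0, x_{10} = 14, x_{11} = 5, x_{12} = 0, x_{13} = 5, x_{14} = 3.
Since (x_{13}, x_{14}) = (x_1, x_2) = (5, 3) (two consecutive terms determine the rest), the sequence is periodic with period 12.
(3544 - 1) mod 12 = 3, so x_{3544} = x_4 = 3.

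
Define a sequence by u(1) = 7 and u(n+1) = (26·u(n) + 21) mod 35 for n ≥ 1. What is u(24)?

Computing terms: u(1) = 7, u(2) = 28, u(3) = 14, u(4) = 0, u(5) = 21, u(6) = 7.
The sequence repeats with period 5.
So u(24) = u(1 + ((24-1) mod 5)) = u(4) = 0.

0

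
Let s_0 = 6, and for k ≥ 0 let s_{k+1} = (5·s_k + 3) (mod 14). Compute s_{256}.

4

Listing terms: s_0 = 6,  s_1 = 5,  s_2 = 0,  s_3 = 3,  s_4 = 4,  s_5 = 9,  s_6 = 6.
The sequence repeats with period 6.
(256 - 0) mod 6 = 4, so s_{256} = s_4 = 4.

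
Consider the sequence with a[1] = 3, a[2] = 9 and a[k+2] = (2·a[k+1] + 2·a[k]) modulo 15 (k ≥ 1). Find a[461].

0

Computing terms: a[1] = 3, a[2] = 9, a[3] = 9, a[4] = 6, a[5] = 0, a[6] = 12, a[7] = 9, a[8] = 12, a[9] = 12, a[10] = 3, a[11] = 0, a[12] = 6, a[13] = 12, a[14] = 6, a[15] = 6, a[16] = 9, a[17] = 0, a[18] = 3, a[19] = 6, a[20] = 3, a[21] = 3, a[22] = 12, a[23] = 0, a[24] = 9, a[25] = 3, a[26] = 9.
Since (a[25], a[26]) = (a[1], a[2]) = (3, 9) (two consecutive terms determine the rest), the sequence is periodic with period 24.
(461 - 1) mod 24 = 4, so a[461] = a[5] = 0.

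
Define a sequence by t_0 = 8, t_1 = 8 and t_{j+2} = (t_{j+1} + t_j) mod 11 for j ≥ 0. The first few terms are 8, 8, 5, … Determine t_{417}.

3

Computing terms: t_0 = 8, t_1 = 8, t_2 = 5, t_3 = 2, t_4 = 7, t_5 = 9, t_6 = 5, t_7 = 3, t_8 = 8, t_9 = 0, t_{10} = 8, t_{11} = 8.
The sequence repeats with period 10.
So t_{417} = t_{0 + ((417-0) mod 10)} = t_7 = 3.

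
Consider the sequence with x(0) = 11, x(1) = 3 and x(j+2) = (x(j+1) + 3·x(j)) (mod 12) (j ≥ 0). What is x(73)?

3

x(0) = 11, x(1) = 3, x(2) = 0, x(3) = 9, x(4) = 9, x(5) = 0, x(6) = 3, x(7) = 3, x(8) = 0.
Since (x(7), x(8)) = (x(1), x(2)) = (3, 0) (two consecutive terms determine the rest), the sequence is eventually periodic: after a pre-period of length 1 it cycles with period 6.
For j ≥ 1, x(j) depends only on (j - 1) mod 6. (73 - 1) mod 6 = 0, so x(73) = x(1) = 3.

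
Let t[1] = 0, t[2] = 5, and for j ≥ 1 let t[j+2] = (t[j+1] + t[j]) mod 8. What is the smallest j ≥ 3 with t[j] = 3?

11

Computing terms: t[1] = 0; t[2] = 5; t[3] = 5; t[4] = 2; t[5] = 7; t[6] = 1; t[7] = 0; t[8] = 1; t[9] = 1; t[10] = 2; t[11] = 3; t[12] = 5; t[13] = 0; t[14] = 5.
Since (t[13], t[14]) = (t[1], t[2]) = (0, 5) (two consecutive terms determine the rest), the sequence is periodic with period 12.
The value 3 first appears (with j ≥ 3) at t[11].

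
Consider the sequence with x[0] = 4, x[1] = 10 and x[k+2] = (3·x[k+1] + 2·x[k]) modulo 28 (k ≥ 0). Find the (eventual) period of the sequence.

Listing terms: x[0] = 4,  x[1] = 10,  x[2] = 10,  x[3] = 22,  x[4] = 2,  x[5] = 22,  x[6] = 14,  x[7] = 2,  x[8] = 6,  x[9] = 22,  x[10] = 22,  x[11] = 26,  x[12] = 10,  x[13] = 26,  x[14] = 14,  x[15] = 10,  x[16] = 2,  x[17] = 26,  x[18] = 26,  x[19] = 18,  x[20] = 22,  x[21] = 18,  x[22] = 14,  x[23] = 22,  x[24] = 10,  x[25] = 18,  x[26] = 18,  x[27] = 6,  x[28] = 26,  x[29] = 6,  x[30] = 14,  x[31] = 26,  x[32] = 22,  x[33] = 6,  x[34] = 6,  x[35] = 2,  x[36] = 18,  x[37] = 2,  x[38] = 14,  x[39] = 18,  x[40] = 26,  x[41] = 2,  x[42] = 2,  x[43] = 10,  x[44] = 6,  x[45] = 10,  x[46] = 14,  x[47] = 6,  x[48] = 18,  x[49] = 10,  x[50] = 10.
Since (x[49], x[50]) = (x[1], x[2]) = (10, 10) (two consecutive terms determine the rest), the sequence is eventually periodic: after a pre-period of length 1 it cycles with period 48.

48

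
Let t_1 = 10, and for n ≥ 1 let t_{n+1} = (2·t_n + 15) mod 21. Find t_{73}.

We have t_1 = 10,  t_2 = 14,  t_3 = 1,  t_4 = 17,  t_5 = 7,  t_6 = 8,  t_7 = 10.
Since t_7 = t_1 = 10, the sequence is periodic with period 6.
(73 - 1) mod 6 = 0, so t_{73} = t_1 = 10.

10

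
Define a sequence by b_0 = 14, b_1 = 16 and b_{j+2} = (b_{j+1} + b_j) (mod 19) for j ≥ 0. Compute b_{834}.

8

b_0 = 14,  b_1 = 16,  b_2 = 11,  b_3 = 8,  b_4 = 0,  b_5 = 8,  b_6 = 8,  b_7 = 16,  b_8 = 5,  b_9 = 2,  b_{10} = 7,  b_{11} = 9,  b_{12} = 16,  b_{13} = 6,  b_{14} = 3,  b_{15} = 9,  b_{16} = 12,  b_{17} = 2,  b_{18} = 14,  b_{19} = 16.
Since (b_{18}, b_{19}) = (b_0, b_1) = (14, 16) (two consecutive terms determine the rest), the sequence is periodic with period 18.
So b_{834} = b_{0 + ((834-0) mod 18)} = b_6 = 8.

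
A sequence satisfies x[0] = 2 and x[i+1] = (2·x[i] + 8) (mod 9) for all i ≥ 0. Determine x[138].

Listing terms: x[0] = 2,  x[1] = 3,  x[2] = 5,  x[3] = 0,  x[4] = 8,  x[5] = 6,  x[6] = 2.
Since x[6] = x[0] = 2, the sequence is periodic with period 6.
So x[138] = x[0 + ((138-0) mod 6)] = x[0] = 2.

2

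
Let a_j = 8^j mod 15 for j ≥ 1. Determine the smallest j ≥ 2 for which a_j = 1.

Listing terms: a_1 = 8, a_2 = 4, a_3 = 2, a_4 = 1, a_5 = 8.
Since a_5 = a_1 = 8, the sequence is periodic with period 4.
The value 1 first appears (with j ≥ 2) at a_4.

4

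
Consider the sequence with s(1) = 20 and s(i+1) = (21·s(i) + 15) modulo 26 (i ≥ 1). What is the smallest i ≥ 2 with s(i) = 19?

2

Computing terms: s(1) = 20,  s(2) = 19,  s(3) = 24,  s(4) = 25,  s(5) = 20.
Since s(5) = s(1) = 20, the sequence is periodic with period 4.
The value 19 first appears (with i ≥ 2) at s(2).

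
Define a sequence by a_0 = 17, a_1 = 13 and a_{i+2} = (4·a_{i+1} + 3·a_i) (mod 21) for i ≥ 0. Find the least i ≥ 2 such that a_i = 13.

Computing terms: a_0 = 17; a_1 = 13; a_2 = 19; a_3 = 10; a_4 = 13; a_5 = 19.
Since (a_4, a_5) = (a_1, a_2) = (13, 19) (two consecutive terms determine the rest), the sequence is eventually periodic: after a pre-period of length 1 it cycles with period 3.
The value 13 next appears (with i ≥ 2) at a_4.

4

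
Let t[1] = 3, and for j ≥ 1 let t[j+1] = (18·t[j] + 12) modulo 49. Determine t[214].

t[1] = 3,  t[2] = 17,  t[3] = 24,  t[4] = 3.
Since t[4] = t[1] = 3, the sequence is periodic with period 3.
So t[214] = t[1 + ((214-1) mod 3)] = t[1] = 3.

3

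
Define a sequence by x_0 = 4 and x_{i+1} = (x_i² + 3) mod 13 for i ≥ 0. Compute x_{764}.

Computing terms: x_0 = 4; x_1 = 6; x_2 = 0; x_3 = 3; x_4 = 12; x_5 = 4.
Since x_5 = x_0 = 4, the sequence is periodic with period 5.
So x_{764} = x_{0 + ((764-0) mod 5)} = x_4 = 12.

12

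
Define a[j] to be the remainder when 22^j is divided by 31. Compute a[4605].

30

a[0] = 1,  a[1] = 22,  a[2] = 19,  a[3] = 15,  a[4] = 20,  a[5] = 6,  a[6] = 8,  a[7] = 21,  a[8] = 28,  a[9] = 27,  a[10] = 5,  a[11] = 17,  a[12] = 2,  a[13] = 13,  a[14] = 7,  a[15] = 30,  a[16] = 9,  a[17] = 12,  a[18] = 16,  a[19] = 11,  a[20] = 25,  a[21] = 23,  a[22] = 10,  a[23] = 3,  a[24] = 4,  a[25] = 26,  a[26] = 14,  a[27] = 29,  a[28] = 18,  a[29] = 24,  a[30] = 1.
Since a[30] = a[0] = 1, the sequence is periodic with period 30.
So a[4605] = a[0 + ((4605-0) mod 30)] = a[15] = 30.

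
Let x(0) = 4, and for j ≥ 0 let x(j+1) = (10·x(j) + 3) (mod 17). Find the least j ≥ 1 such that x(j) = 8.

2

x(0) = 4; x(1) = 9; x(2) = 8; x(3) = 15; x(4) = 0; x(5) = 3; x(6) = 16; x(7) = 10; x(8) = 1; x(9) = 13; x(10) = 14; x(11) = 7; x(12) = 5; x(13) = 2; x(14) = 6; x(15) = 12; x(16) = 4.
The sequence repeats with period 16.
The value 8 first appears (with j ≥ 1) at x(2).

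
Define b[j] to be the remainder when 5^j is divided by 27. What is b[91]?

Listing terms: b[1] = 5, b[2] = 25, b[3] = 17, b[4] = 4, b[5] = 20, b[6] = 19, b[7] = 14, b[8] = 16, b[9] = 26, b[10] = 22, b[11] = 2, b[12] = 10, b[13] = 23, b[14] = 7, b[15] = 8, b[16] = 13, b[17] = 11, b[18] = 1, b[19] = 5.
The sequence repeats with period 18.
(91 - 1) mod 18 = 0, so b[91] = b[1] = 5.

5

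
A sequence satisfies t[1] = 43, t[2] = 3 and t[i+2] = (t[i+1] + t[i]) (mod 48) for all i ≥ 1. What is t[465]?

We have t[1] = 43, t[2] = 3, t[3] = 46, t[4] = 1, t[5] = 47, t[6] = 0, t[7] = 47, t[8] = 47, t[9] = 46, t[10] = 45, t[11] = 43, t[12] = 40, t[13] = 35, t[14] = 27, t[15] = 14, t[16] = 41, t[17] = 7, t[18] = 0, t[19] = 7, t[20] = 7, t[21] = 14, t[22] = 21, t[23] = 35, t[24] = 8, t[25] = 43, t[26] = 3.
Since (t[25], t[26]) = (t[1], t[2]) = (43, 3) (two consecutive terms determine the rest), the sequence is periodic with period 24.
So t[465] = t[1 + ((465-1) mod 24)] = t[9] = 46.

46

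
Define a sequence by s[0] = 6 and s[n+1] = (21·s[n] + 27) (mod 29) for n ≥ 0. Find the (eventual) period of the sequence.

Listing terms: s[0] = 6,  s[1] = 8,  s[2] = 21,  s[3] = 4,  s[4] = 24,  s[5] = 9,  s[6] = 13,  s[7] = 10,  s[8] = 5,  s[9] = 16,  s[10] = 15,  s[11] = 23,  s[12] = 17,  s[13] = 7,  s[14] = 0,  s[15] = 27,  s[16] = 14,  s[17] = 2,  s[18] = 11,  s[19] = 26,  s[20] = 22,  s[21] = 25,  s[22] = 1,  s[23] = 19,  s[24] = 20,  s[25] = 12,  s[26] = 18,  s[27] = 28,  s[28] = 6.
Since s[28] = s[0] = 6, the sequence is periodic with period 28.

28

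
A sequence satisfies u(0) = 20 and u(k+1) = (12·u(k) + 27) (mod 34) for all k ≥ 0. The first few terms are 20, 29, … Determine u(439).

11

We have u(0) = 20,  u(1) = 29,  u(2) = 1,  u(3) = 5,  u(4) = 19,  u(5) = 17,  u(6) = 27,  u(7) = 11,  u(8) = 23,  u(9) = 31,  u(10) = 25,  u(11) = 21,  u(12) = 7,  u(13) = 9,  u(14) = 33,  u(15) = 15,  u(16) = 3,  u(17) = 29.
Since u(17) = u(1) = 29, the sequence is eventually periodic: after a pre-period of length 1 it cycles with period 16.
For k ≥ 1, u(k) depends only on (k - 1) mod 16. (439 - 1) mod 16 = 6, so u(439) = u(7) = 11.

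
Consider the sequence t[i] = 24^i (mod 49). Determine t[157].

t[0] = 1; t[1] = 24; t[2] = 37; t[3] = 6; t[4] = 46; t[5] = 26; t[6] = 36; t[7] = 31; t[8] = 9; t[9] = 20; t[10] = 39; t[11] = 5; t[12] = 22; t[13] = 38; t[14] = 30; t[15] = 34; t[16] = 32; t[17] = 33; t[18] = 8; t[19] = 45; t[20] = 2; t[21] = 48; t[22] = 25; t[23] = 12; t[24] = 43; t[25] = 3; t[26] = 23; t[27] = 13; t[28] = 18; t[29] = 40; t[30] = 29; t[31] = 10; t[32] = 44; t[33] = 27; t[34] = 11; t[35] = 19; t[36] = 15; t[37] = 17; t[38] = 16; t[39] = 41; t[40] = 4; t[41] = 47; t[42] = 1.
The sequence repeats with period 42.
So t[157] = t[0 + ((157-0) mod 42)] = t[31] = 10.

10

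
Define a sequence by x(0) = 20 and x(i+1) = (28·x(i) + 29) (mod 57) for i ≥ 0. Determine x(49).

Computing terms: x(0) = 20,  x(1) = 19,  x(2) = 48,  x(3) = 5,  x(4) = 55,  x(5) = 30,  x(6) = 14,  x(7) = 22,  x(8) = 18,  x(9) = 20.
The sequence repeats with period 9.
So x(49) = x(0 + ((49-0) mod 9)) = x(4) = 55.

55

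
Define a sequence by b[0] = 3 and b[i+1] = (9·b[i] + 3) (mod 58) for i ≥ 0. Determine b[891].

38

Computing terms: b[0] = 3; b[1] = 30; b[2] = 41; b[3] = 24; b[4] = 45; b[5] = 2; b[6] = 21; b[7] = 18; b[8] = 49; b[9] = 38; b[10] = 55; b[11] = 34; b[12] = 19; b[13] = 0; b[14] = 3.
Since b[14] = b[0] = 3, the sequence is periodic with period 14.
So b[891] = b[0 + ((891-0) mod 14)] = b[9] = 38.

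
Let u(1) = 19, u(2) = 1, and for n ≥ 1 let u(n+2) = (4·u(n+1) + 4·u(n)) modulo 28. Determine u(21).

Computing terms: u(1) = 19,  u(2) = 1,  u(3) = 24,  u(4) = 16,  u(5) = 20,  u(6) = 4,  u(7) = 12,  u(8) = 8,  u(9) = 24,  u(10) = 16.
Since (u(9), u(10)) = (u(3), u(4)) = (24, 16) (two consecutive terms determine the rest), the sequence is eventually periodic: after a pre-period of length 2 it cycles with period 6.
For n ≥ 3, u(n) depends only on (n - 3) mod 6. (21 - 3) mod 6 = 0, so u(21) = u(3) = 24.

24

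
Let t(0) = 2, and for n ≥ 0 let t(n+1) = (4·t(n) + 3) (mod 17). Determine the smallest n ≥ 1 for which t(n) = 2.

4

Listing terms: t(0) = 2,  t(1) = 11,  t(2) = 13,  t(3) = 4,  t(4) = 2.
The sequence repeats with period 4.
The value 2 next appears (with n ≥ 1) at t(4).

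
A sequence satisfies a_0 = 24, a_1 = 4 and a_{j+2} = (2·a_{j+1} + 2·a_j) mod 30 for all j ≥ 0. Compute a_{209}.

a_0 = 24,  a_1 = 4,  a_2 = 26,  a_3 = 0,  a_4 = 22,  a_5 = 14,  a_6 = 12,  a_7 = 22,  a_8 = 8,  a_9 = 0,  a_{10} = 16,  a_{11} = 2,  a_{12} = 6,  a_{13} = 16,  a_{14} = 14,  a_{15} = 0,  a_{16} = 28,  a_{17} = 26,  a_{18} = 18,  a_{19} = 28,  a_{20} = 2,  a_{21} = 0,  a_{22} = 4,  a_{23} = 8,  a_{24} = 24,  a_{25} = 4.
The sequence repeats with period 24.
So a_{209} = a_{0 + ((209-0) mod 24)} = a_{17} = 26.

26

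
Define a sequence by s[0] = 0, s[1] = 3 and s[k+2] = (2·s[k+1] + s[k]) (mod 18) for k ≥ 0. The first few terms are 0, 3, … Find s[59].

Listing terms: s[0] = 0, s[1] = 3, s[2] = 6, s[3] = 15, s[4] = 0, s[5] = 15, s[6] = 12, s[7] = 3, s[8] = 0, s[9] = 3.
Since (s[8], s[9]) = (s[0], s[1]) = (0, 3) (two consecutive terms determine the rest), the sequence is periodic with period 8.
So s[59] = s[0 + ((59-0) mod 8)] = s[3] = 15.

15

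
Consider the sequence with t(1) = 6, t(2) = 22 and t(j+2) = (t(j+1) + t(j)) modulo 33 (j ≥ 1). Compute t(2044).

17

t(1) = 6,  t(2) = 22,  t(3) = 28,  t(4) = 17,  t(5) = 12,  t(6) = 29,  t(7) = 8,  t(8) = 4,  t(9) = 12,  t(10) = 16,  t(11) = 28,  t(12) = 11,  t(13) = 6,  t(14) = 17,  t(15) = 23,  t(16) = 7,  t(17) = 30,  t(18) = 4,  t(19) = 1,  t(20) = 5,  t(21) = 6,  t(22) = 11,  t(23) = 17,  t(24) = 28,  t(25) = 12,  t(26) = 7,  t(27) = 19,  t(28) = 26,  t(29) = 12,  t(30) = 5,  t(31) = 17,  t(32) = 22,  t(33) = 6,  t(34) = 28,  t(35) = 1,  t(36) = 29,  t(37) = 30,  t(38) = 26,  t(39) = 23,  t(40) = 16,  t(41) = 6,  t(42) = 22.
The sequence repeats with period 40.
(2044 - 1) mod 40 = 3, so t(2044) = t(4) = 17.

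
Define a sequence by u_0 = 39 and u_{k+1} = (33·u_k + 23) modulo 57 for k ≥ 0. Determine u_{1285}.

8

u_0 = 39; u_1 = 56; u_2 = 47; u_3 = 35; u_4 = 38; u_5 = 23; u_6 = 41; u_7 = 8; u_8 = 2; u_9 = 32; u_{10} = 53; u_{11} = 5; u_{12} = 17; u_{13} = 14; u_{14} = 29; u_{15} = 11; u_{16} = 44; u_{17} = 50; u_{18} = 20; u_{19} = 56.
Since u_{19} = u_1 = 56, the sequence is eventually periodic: after a pre-period of length 1 it cycles with period 18.
For k ≥ 1, u_k depends only on (k - 1) mod 18. (1285 - 1) mod 18 = 6, so u_{1285} = u_7 = 8.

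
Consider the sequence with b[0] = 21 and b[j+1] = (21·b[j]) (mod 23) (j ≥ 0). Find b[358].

Computing terms: b[0] = 21, b[1] = 4, b[2] = 15, b[3] = 16, b[4] = 14, b[5] = 18, b[6] = 10, b[7] = 3, b[8] = 17, b[9] = 12, b[10] = 22, b[11] = 2, b[12] = 19, b[13] = 8, b[14] = 7, b[15] = 9, b[16] = 5, b[17] = 13, b[18] = 20, b[19] = 6, b[20] = 11, b[21] = 1, b[22] = 21.
The sequence repeats with period 22.
So b[358] = b[0 + ((358-0) mod 22)] = b[6] = 10.

10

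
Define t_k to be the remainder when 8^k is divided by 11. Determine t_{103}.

t_0 = 1,  t_1 = 8,  t_2 = 9,  t_3 = 6,  t_4 = 4,  t_5 = 10,  t_6 = 3,  t_7 = 2,  t_8 = 5,  t_9 = 7,  t_{10} = 1.
Since t_{10} = t_0 = 1, the sequence is periodic with period 10.
(103 - 0) mod 10 = 3, so t_{103} = t_3 = 6.

6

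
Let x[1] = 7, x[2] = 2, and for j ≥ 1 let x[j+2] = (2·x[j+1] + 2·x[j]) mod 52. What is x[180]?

20

Computing terms: x[1] = 7,  x[2] = 2,  x[3] = 18,  x[4] = 40,  x[5] = 12,  x[6] = 0,  x[7] = 24,  x[8] = 48,  x[9] = 40,  x[10] = 20,  x[11] = 16,  x[12] = 20,  x[13] = 20,  x[14] = 28,  x[15] = 44,  x[16] = 40,  x[17] = 12.
Since (x[16], x[17]) = (x[4], x[5]) = (40, 12) (two consecutive terms determine the rest), the sequence is eventually periodic: after a pre-period of length 3 it cycles with period 12.
For j ≥ 4, x[j] depends only on (j - 4) mod 12. (180 - 4) mod 12 = 8, so x[180] = x[12] = 20.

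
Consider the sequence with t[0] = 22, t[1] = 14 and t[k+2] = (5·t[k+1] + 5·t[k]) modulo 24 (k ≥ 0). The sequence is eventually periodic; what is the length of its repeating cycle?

t[0] = 22, t[1] = 14, t[2] = 12, t[3] = 10, t[4] = 14, t[5] = 0, t[6] = 22, t[7] = 14.
The sequence repeats with period 6.

6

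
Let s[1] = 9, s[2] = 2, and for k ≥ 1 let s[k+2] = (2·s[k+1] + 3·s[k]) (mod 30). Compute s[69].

s[1] = 9; s[2] = 2; s[3] = 1; s[4] = 8; s[5] = 19; s[6] = 2; s[7] = 1.
Since (s[6], s[7]) = (s[2], s[3]) = (2, 1) (two consecutive terms determine the rest), the sequence is eventually periodic: after a pre-period of length 1 it cycles with period 4.
For k ≥ 2, s[k] depends only on (k - 2) mod 4. (69 - 2) mod 4 = 3, so s[69] = s[5] = 19.

19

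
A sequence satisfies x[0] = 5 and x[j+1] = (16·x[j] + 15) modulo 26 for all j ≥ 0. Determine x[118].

17

Listing terms: x[0] = 5; x[1] = 17; x[2] = 1; x[3] = 5.
The sequence repeats with period 3.
So x[118] = x[0 + ((118-0) mod 3)] = x[1] = 17.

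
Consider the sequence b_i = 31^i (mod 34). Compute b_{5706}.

We have b_1 = 31,  b_2 = 9,  b_3 = 7,  b_4 = 13,  b_5 = 29,  b_6 = 15,  b_7 = 23,  b_8 = 33,  b_9 = 3,  b_{10} = 25,  b_{11} = 27,  b_{12} = 21,  b_{13} = 5,  b_{14} = 19,  b_{15} = 11,  b_{16} = 1,  b_{17} = 31.
Since b_{17} = b_1 = 31, the sequence is periodic with period 16.
(5706 - 1) mod 16 = 9, so b_{5706} = b_{10} = 25.

25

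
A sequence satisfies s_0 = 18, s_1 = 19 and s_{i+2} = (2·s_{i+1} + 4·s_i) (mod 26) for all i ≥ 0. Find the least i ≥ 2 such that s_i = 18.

4

We have s_0 = 18,  s_1 = 19,  s_2 = 6,  s_3 = 10,  s_4 = 18,  s_5 = 24,  s_6 = 16,  s_7 = 24,  s_8 = 8,  s_9 = 8,  s_{10} = 22,  s_{11} = 24,  s_{12} = 6,  s_{13} = 4,  s_{14} = 6,  s_{15} = 2,  s_{16} = 2,  s_{17} = 12,  s_{18} = 6,  s_{19} = 8,  s_{20} = 14,  s_{21} = 8,  s_{22} = 20,  s_{23} = 20,  s_{24} = 16,  s_{25} = 8,  s_{26} = 2,  s_{27} = 10,  s_{28} = 2,  s_{29} = 18,  s_{30} = 18,  s_{31} = 4,  s_{32} = 2,  s_{33} = 20,  s_{34} = 22,  s_{35} = 20,  s_{36} = 24,  s_{37} = 24,  s_{38} = 14,  s_{39} = 20,  s_{40} = 18,  s_{41} = 12,  s_{42} = 18,  s_{43} = 6,  s_{44} = 6,  s_{45} = 10.
Since (s_{44}, s_{45}) = (s_2, s_3) = (6, 10) (two consecutive terms determine the rest), the sequence is eventually periodic: after a pre-period of length 2 it cycles with period 42.
The value 18 first appears (with i ≥ 2) at s_4.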